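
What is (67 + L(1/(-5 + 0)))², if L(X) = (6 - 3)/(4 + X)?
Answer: 1658944/361 ≈ 4595.4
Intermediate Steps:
L(X) = 3/(4 + X)
(67 + L(1/(-5 + 0)))² = (67 + 3/(4 + 1/(-5 + 0)))² = (67 + 3/(4 + 1/(-5)))² = (67 + 3/(4 - ⅕))² = (67 + 3/(19/5))² = (67 + 3*(5/19))² = (67 + 15/19)² = (1288/19)² = 1658944/361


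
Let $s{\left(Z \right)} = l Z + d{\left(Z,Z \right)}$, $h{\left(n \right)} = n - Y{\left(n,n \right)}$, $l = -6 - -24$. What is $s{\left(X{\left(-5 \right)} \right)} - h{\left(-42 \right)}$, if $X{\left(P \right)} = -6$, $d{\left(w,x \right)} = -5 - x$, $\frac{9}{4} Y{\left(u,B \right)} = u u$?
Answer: $719$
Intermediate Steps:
$Y{\left(u,B \right)} = \frac{4 u^{2}}{9}$ ($Y{\left(u,B \right)} = \frac{4 u u}{9} = \frac{4 u^{2}}{9}$)
$l = 18$ ($l = -6 + 24 = 18$)
$h{\left(n \right)} = n - \frac{4 n^{2}}{9}$
$s{\left(Z \right)} = -5 + 17 Z$ ($s{\left(Z \right)} = 18 Z - \left(5 + Z\right) = -5 + 17 Z$)
$s{\left(X{\left(-5 \right)} \right)} - h{\left(-42 \right)} = \left(-5 + 17 \left(-6\right)\right) - \frac{1}{9} \left(-42\right) \left(9 - -168\right) = \left(-5 - 102\right) - \frac{1}{9} \left(-42\right) \left(9 + 168\right) = -107 - \frac{1}{9} \left(-42\right) 177 = -107 - -826 = -107 + 826 = 719$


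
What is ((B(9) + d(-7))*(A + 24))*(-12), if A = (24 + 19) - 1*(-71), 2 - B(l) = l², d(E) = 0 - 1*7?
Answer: 142416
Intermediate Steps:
d(E) = -7 (d(E) = 0 - 7 = -7)
B(l) = 2 - l²
A = 114 (A = 43 + 71 = 114)
((B(9) + d(-7))*(A + 24))*(-12) = (((2 - 1*9²) - 7)*(114 + 24))*(-12) = (((2 - 1*81) - 7)*138)*(-12) = (((2 - 81) - 7)*138)*(-12) = ((-79 - 7)*138)*(-12) = -86*138*(-12) = -11868*(-12) = 142416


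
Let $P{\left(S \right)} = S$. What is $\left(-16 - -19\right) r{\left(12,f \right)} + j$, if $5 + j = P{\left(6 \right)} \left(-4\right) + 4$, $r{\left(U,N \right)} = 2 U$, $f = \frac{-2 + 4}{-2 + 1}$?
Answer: $47$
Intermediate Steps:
$f = -2$ ($f = \frac{2}{-1} = 2 \left(-1\right) = -2$)
$j = -25$ ($j = -5 + \left(6 \left(-4\right) + 4\right) = -5 + \left(-24 + 4\right) = -5 - 20 = -25$)
$\left(-16 - -19\right) r{\left(12,f \right)} + j = \left(-16 - -19\right) 2 \cdot 12 - 25 = \left(-16 + 19\right) 24 - 25 = 3 \cdot 24 - 25 = 72 - 25 = 47$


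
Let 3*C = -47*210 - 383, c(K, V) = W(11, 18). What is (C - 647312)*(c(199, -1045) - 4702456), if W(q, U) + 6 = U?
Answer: 9180059449916/3 ≈ 3.0600e+12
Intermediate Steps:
W(q, U) = -6 + U
c(K, V) = 12 (c(K, V) = -6 + 18 = 12)
C = -10253/3 (C = (-47*210 - 383)/3 = (-9870 - 383)/3 = (1/3)*(-10253) = -10253/3 ≈ -3417.7)
(C - 647312)*(c(199, -1045) - 4702456) = (-10253/3 - 647312)*(12 - 4702456) = -1952189/3*(-4702444) = 9180059449916/3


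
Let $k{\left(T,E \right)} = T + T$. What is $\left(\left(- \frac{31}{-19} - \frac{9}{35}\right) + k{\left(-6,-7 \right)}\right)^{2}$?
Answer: $\frac{49928356}{442225} \approx 112.9$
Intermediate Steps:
$k{\left(T,E \right)} = 2 T$
$\left(\left(- \frac{31}{-19} - \frac{9}{35}\right) + k{\left(-6,-7 \right)}\right)^{2} = \left(\left(- \frac{31}{-19} - \frac{9}{35}\right) + 2 \left(-6\right)\right)^{2} = \left(\left(\left(-31\right) \left(- \frac{1}{19}\right) - \frac{9}{35}\right) - 12\right)^{2} = \left(\left(\frac{31}{19} - \frac{9}{35}\right) - 12\right)^{2} = \left(\frac{914}{665} - 12\right)^{2} = \left(- \frac{7066}{665}\right)^{2} = \frac{49928356}{442225}$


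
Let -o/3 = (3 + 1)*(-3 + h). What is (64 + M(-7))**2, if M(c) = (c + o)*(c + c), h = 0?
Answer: 116964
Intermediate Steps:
o = 36 (o = -3*(3 + 1)*(-3 + 0) = -12*(-3) = -3*(-12) = 36)
M(c) = 2*c*(36 + c) (M(c) = (c + 36)*(c + c) = (36 + c)*(2*c) = 2*c*(36 + c))
(64 + M(-7))**2 = (64 + 2*(-7)*(36 - 7))**2 = (64 + 2*(-7)*29)**2 = (64 - 406)**2 = (-342)**2 = 116964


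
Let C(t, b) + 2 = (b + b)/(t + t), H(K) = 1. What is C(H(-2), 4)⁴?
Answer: 16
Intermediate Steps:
C(t, b) = -2 + b/t (C(t, b) = -2 + (b + b)/(t + t) = -2 + (2*b)/((2*t)) = -2 + (2*b)*(1/(2*t)) = -2 + b/t)
C(H(-2), 4)⁴ = (-2 + 4/1)⁴ = (-2 + 4*1)⁴ = (-2 + 4)⁴ = 2⁴ = 16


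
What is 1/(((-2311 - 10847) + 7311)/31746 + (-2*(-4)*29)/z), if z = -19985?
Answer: -211481270/41405789 ≈ -5.1075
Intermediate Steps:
1/(((-2311 - 10847) + 7311)/31746 + (-2*(-4)*29)/z) = 1/(((-2311 - 10847) + 7311)/31746 + (-2*(-4)*29)/(-19985)) = 1/((-13158 + 7311)*(1/31746) + (8*29)*(-1/19985)) = 1/(-5847*1/31746 + 232*(-1/19985)) = 1/(-1949/10582 - 232/19985) = 1/(-41405789/211481270) = -211481270/41405789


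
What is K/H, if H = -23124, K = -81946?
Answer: 40973/11562 ≈ 3.5438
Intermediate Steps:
K/H = -81946/(-23124) = -81946*(-1/23124) = 40973/11562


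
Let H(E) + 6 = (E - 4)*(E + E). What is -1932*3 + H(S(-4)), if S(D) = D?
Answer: -5738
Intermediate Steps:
H(E) = -6 + 2*E*(-4 + E) (H(E) = -6 + (E - 4)*(E + E) = -6 + (-4 + E)*(2*E) = -6 + 2*E*(-4 + E))
-1932*3 + H(S(-4)) = -1932*3 + (-6 - 8*(-4) + 2*(-4)²) = -46*126 + (-6 + 32 + 2*16) = -5796 + (-6 + 32 + 32) = -5796 + 58 = -5738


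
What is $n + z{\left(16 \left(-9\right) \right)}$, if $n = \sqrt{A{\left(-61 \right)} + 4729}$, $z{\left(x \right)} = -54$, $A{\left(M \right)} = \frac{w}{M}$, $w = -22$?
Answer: $-54 + \frac{\sqrt{17597951}}{61} \approx 14.77$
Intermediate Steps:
$A{\left(M \right)} = - \frac{22}{M}$
$n = \frac{\sqrt{17597951}}{61}$ ($n = \sqrt{- \frac{22}{-61} + 4729} = \sqrt{\left(-22\right) \left(- \frac{1}{61}\right) + 4729} = \sqrt{\frac{22}{61} + 4729} = \sqrt{\frac{288491}{61}} = \frac{\sqrt{17597951}}{61} \approx 68.77$)
$n + z{\left(16 \left(-9\right) \right)} = \frac{\sqrt{17597951}}{61} - 54 = -54 + \frac{\sqrt{17597951}}{61}$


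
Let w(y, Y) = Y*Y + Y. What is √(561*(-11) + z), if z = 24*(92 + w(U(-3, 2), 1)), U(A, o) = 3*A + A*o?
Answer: 3*I*√435 ≈ 62.57*I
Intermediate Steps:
w(y, Y) = Y + Y² (w(y, Y) = Y² + Y = Y + Y²)
z = 2256 (z = 24*(92 + 1*(1 + 1)) = 24*(92 + 1*2) = 24*(92 + 2) = 24*94 = 2256)
√(561*(-11) + z) = √(561*(-11) + 2256) = √(-6171 + 2256) = √(-3915) = 3*I*√435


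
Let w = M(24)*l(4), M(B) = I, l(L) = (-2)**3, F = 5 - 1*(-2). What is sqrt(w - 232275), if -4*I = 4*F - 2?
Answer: I*sqrt(232223) ≈ 481.9*I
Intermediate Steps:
F = 7 (F = 5 + 2 = 7)
I = -13/2 (I = -(4*7 - 2)/4 = -(28 - 2)/4 = -1/4*26 = -13/2 ≈ -6.5000)
l(L) = -8
M(B) = -13/2
w = 52 (w = -13/2*(-8) = 52)
sqrt(w - 232275) = sqrt(52 - 232275) = sqrt(-232223) = I*sqrt(232223)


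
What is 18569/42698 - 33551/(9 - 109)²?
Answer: -623435299/213490000 ≈ -2.9202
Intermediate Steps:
18569/42698 - 33551/(9 - 109)² = 18569*(1/42698) - 33551/((-100)²) = 18569/42698 - 33551/10000 = -623435299/213490000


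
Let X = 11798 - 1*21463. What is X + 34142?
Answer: 24477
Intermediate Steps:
X = -9665 (X = 11798 - 21463 = -9665)
X + 34142 = -9665 + 34142 = 24477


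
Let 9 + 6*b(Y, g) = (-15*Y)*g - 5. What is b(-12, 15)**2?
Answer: 1803649/9 ≈ 2.0041e+5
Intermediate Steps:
b(Y, g) = -7/3 - 5*Y*g/2 (b(Y, g) = -3/2 + ((-15*Y)*g - 5)/6 = -3/2 + (-15*Y*g - 5)/6 = -3/2 + (-5 - 15*Y*g)/6 = -3/2 + (-5/6 - 5*Y*g/2) = -7/3 - 5*Y*g/2)
b(-12, 15)**2 = (-7/3 - 5/2*(-12)*15)**2 = (-7/3 + 450)**2 = (1343/3)**2 = 1803649/9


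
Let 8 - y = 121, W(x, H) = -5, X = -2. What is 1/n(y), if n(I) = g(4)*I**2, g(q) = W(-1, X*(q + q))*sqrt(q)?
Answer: -1/127690 ≈ -7.8315e-6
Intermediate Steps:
g(q) = -5*sqrt(q)
y = -113 (y = 8 - 1*121 = 8 - 121 = -113)
n(I) = -10*I**2 (n(I) = (-5*sqrt(4))*I**2 = (-5*2)*I**2 = -10*I**2)
1/n(y) = 1/(-10*(-113)**2) = 1/(-10*12769) = 1/(-127690) = -1/127690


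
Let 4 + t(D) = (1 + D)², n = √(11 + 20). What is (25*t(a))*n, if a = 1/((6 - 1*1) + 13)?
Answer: -23375*√31/324 ≈ -401.69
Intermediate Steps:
a = 1/18 (a = 1/((6 - 1) + 13) = 1/(5 + 13) = 1/18 ≈ 0.055556)
n = √31 ≈ 5.5678
t(D) = -4 + (1 + D)²
(25*t(a))*n = (25*(-4 + (1 + 1/18)²))*√31 = (25*(-4 + (19/18)²))*√31 = (25*(-4 + 361/324))*√31 = (25*(-935/324))*√31 = -23375*√31/324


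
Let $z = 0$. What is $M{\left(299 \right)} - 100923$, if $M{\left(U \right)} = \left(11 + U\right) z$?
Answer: $-100923$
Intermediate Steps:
$M{\left(U \right)} = 0$ ($M{\left(U \right)} = \left(11 + U\right) 0 = 0$)
$M{\left(299 \right)} - 100923 = 0 - 100923 = -100923$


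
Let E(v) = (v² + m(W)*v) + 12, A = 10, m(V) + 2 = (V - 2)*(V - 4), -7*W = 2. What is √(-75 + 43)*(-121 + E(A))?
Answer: 13516*I*√2/49 ≈ 390.09*I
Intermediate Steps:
W = -2/7 (W = -⅐*2 = -2/7 ≈ -0.28571)
m(V) = -2 + (-4 + V)*(-2 + V) (m(V) = -2 + (V - 2)*(V - 4) = -2 + (-2 + V)*(-4 + V) = -2 + (-4 + V)*(-2 + V))
E(v) = 12 + v² + 382*v/49 (E(v) = (v² + (6 + (-2/7)² - 6*(-2/7))*v) + 12 = (v² + (6 + 4/49 + 12/7)*v) + 12 = (v² + 382*v/49) + 12 = 12 + v² + 382*v/49)
√(-75 + 43)*(-121 + E(A)) = √(-75 + 43)*(-121 + (12 + 10² + (382/49)*10)) = √(-32)*(-121 + (12 + 100 + 3820/49)) = (4*I*√2)*(-121 + 9308/49) = (4*I*√2)*(3379/49) = 13516*I*√2/49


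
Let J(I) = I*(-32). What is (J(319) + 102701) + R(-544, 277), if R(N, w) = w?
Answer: 92770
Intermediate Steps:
J(I) = -32*I
(J(319) + 102701) + R(-544, 277) = (-32*319 + 102701) + 277 = (-10208 + 102701) + 277 = 92493 + 277 = 92770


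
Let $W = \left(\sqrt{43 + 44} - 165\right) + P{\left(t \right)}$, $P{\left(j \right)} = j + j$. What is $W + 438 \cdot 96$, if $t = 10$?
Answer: $41903 + \sqrt{87} \approx 41912.0$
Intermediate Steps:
$P{\left(j \right)} = 2 j$
$W = -145 + \sqrt{87}$ ($W = \left(\sqrt{43 + 44} - 165\right) + 2 \cdot 10 = \left(\sqrt{87} - 165\right) + 20 = \left(-165 + \sqrt{87}\right) + 20 = -145 + \sqrt{87} \approx -135.67$)
$W + 438 \cdot 96 = \left(-145 + \sqrt{87}\right) + 438 \cdot 96 = \left(-145 + \sqrt{87}\right) + 42048 = 41903 + \sqrt{87}$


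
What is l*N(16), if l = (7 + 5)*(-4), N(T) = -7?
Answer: 336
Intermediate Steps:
l = -48 (l = 12*(-4) = -48)
l*N(16) = -48*(-7) = 336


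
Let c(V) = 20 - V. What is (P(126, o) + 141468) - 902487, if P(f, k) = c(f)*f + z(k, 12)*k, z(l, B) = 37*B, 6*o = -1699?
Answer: -900101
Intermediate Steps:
o = -1699/6 (o = (1/6)*(-1699) = -1699/6 ≈ -283.17)
P(f, k) = 444*k + f*(20 - f) (P(f, k) = (20 - f)*f + (37*12)*k = f*(20 - f) + 444*k = 444*k + f*(20 - f))
(P(126, o) + 141468) - 902487 = ((444*(-1699/6) - 1*126*(-20 + 126)) + 141468) - 902487 = ((-125726 - 1*126*106) + 141468) - 902487 = ((-125726 - 13356) + 141468) - 902487 = (-139082 + 141468) - 902487 = 2386 - 902487 = -900101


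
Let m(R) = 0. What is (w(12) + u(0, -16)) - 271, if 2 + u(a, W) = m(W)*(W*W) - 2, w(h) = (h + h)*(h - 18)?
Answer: -419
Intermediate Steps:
w(h) = 2*h*(-18 + h) (w(h) = (2*h)*(-18 + h) = 2*h*(-18 + h))
u(a, W) = -4 (u(a, W) = -2 + (0*(W*W) - 2) = -2 + (0*W² - 2) = -2 + (0 - 2) = -2 - 2 = -4)
(w(12) + u(0, -16)) - 271 = (2*12*(-18 + 12) - 4) - 271 = (2*12*(-6) - 4) - 271 = (-144 - 4) - 271 = -148 - 271 = -419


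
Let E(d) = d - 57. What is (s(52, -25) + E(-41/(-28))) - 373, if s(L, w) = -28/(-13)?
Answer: -155203/364 ≈ -426.38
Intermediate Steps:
s(L, w) = 28/13 (s(L, w) = -28*(-1/13) = 28/13)
E(d) = -57 + d
(s(52, -25) + E(-41/(-28))) - 373 = (28/13 + (-57 - 41/(-28))) - 373 = (28/13 + (-57 - 41*(-1/28))) - 373 = (28/13 + (-57 + 41/28)) - 373 = (28/13 - 1555/28) - 373 = -19431/364 - 373 = -155203/364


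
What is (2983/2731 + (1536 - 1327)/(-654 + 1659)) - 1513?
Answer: -4149094321/2744655 ≈ -1511.7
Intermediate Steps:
(2983/2731 + (1536 - 1327)/(-654 + 1659)) - 1513 = (2983*(1/2731) + 209/1005) - 1513 = (2983/2731 + 209*(1/1005)) - 1513 = (2983/2731 + 209/1005) - 1513 = 3568694/2744655 - 1513 = -4149094321/2744655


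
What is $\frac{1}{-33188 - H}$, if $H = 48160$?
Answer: $- \frac{1}{81348} \approx -1.2293 \cdot 10^{-5}$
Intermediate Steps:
$\frac{1}{-33188 - H} = \frac{1}{-33188 - 48160} = \frac{1}{-81348} = - \frac{1}{81348}$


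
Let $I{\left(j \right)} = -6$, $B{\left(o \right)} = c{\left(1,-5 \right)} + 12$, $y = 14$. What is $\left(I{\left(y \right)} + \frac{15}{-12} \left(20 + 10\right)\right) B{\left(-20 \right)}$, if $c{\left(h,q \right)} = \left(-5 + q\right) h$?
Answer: $-87$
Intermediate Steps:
$c{\left(h,q \right)} = h \left(-5 + q\right)$
$B{\left(o \right)} = 2$ ($B{\left(o \right)} = 1 \left(-5 - 5\right) + 12 = 1 \left(-10\right) + 12 = -10 + 12 = 2$)
$\left(I{\left(y \right)} + \frac{15}{-12} \left(20 + 10\right)\right) B{\left(-20 \right)} = \left(-6 + \frac{15}{-12} \left(20 + 10\right)\right) 2 = \left(-6 + 15 \left(- \frac{1}{12}\right) 30\right) 2 = \left(-6 - \frac{75}{2}\right) 2 = \left(- \frac{87}{2}\right) 2 = -87$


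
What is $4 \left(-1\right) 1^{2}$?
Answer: $-4$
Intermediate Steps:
$4 \left(-1\right) 1^{2} = \left(-4\right) 1 = -4$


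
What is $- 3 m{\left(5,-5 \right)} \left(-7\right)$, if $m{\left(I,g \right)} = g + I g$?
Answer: $-630$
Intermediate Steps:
$- 3 m{\left(5,-5 \right)} \left(-7\right) = - 3 \left(- 5 \left(1 + 5\right)\right) \left(-7\right) = - 3 \left(\left(-5\right) 6\right) \left(-7\right) = \left(-3\right) \left(-30\right) \left(-7\right) = 90 \left(-7\right) = -630$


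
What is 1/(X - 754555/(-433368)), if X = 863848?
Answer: 433368/374364834619 ≈ 1.1576e-6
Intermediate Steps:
1/(X - 754555/(-433368)) = 1/(863848 - 754555/(-433368)) = 1/(863848 - 754555*(-1/433368)) = 1/(863848 + 754555/433368) = 1/(374364834619/433368) = 433368/374364834619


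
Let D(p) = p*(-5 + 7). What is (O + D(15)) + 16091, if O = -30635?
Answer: -14514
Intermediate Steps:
D(p) = 2*p (D(p) = p*2 = 2*p)
(O + D(15)) + 16091 = (-30635 + 2*15) + 16091 = (-30635 + 30) + 16091 = -30605 + 16091 = -14514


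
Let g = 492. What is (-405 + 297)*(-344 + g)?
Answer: -15984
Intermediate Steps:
(-405 + 297)*(-344 + g) = (-405 + 297)*(-344 + 492) = -108*148 = -15984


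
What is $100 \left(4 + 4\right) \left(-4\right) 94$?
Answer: $-300800$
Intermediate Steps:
$100 \left(4 + 4\right) \left(-4\right) 94 = 100 \cdot 8 \left(-4\right) 94 = 100 \left(-32\right) 94 = \left(-3200\right) 94 = -300800$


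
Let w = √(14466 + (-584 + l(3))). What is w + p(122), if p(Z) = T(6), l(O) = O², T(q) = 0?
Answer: √13891 ≈ 117.86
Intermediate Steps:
p(Z) = 0
w = √13891 (w = √(14466 + (-584 + 3²)) = √(14466 + (-584 + 9)) = √(14466 - 575) = √13891 ≈ 117.86)
w + p(122) = √13891 + 0 = √13891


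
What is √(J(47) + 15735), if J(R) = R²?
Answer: 2*√4486 ≈ 133.96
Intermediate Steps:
√(J(47) + 15735) = √(47² + 15735) = √(2209 + 15735) = √17944 = 2*√4486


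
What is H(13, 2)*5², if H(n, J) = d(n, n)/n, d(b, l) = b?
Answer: 25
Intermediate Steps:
H(n, J) = 1 (H(n, J) = n/n = 1)
H(13, 2)*5² = 1*5² = 1*25 = 25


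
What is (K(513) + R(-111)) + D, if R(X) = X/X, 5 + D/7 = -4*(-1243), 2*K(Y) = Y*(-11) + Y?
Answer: 32205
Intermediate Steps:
K(Y) = -5*Y (K(Y) = (Y*(-11) + Y)/2 = (-11*Y + Y)/2 = (-10*Y)/2 = -5*Y)
D = 34769 (D = -35 + 7*(-4*(-1243)) = -35 + 7*4972 = -35 + 34804 = 34769)
R(X) = 1
(K(513) + R(-111)) + D = (-5*513 + 1) + 34769 = (-2565 + 1) + 34769 = -2564 + 34769 = 32205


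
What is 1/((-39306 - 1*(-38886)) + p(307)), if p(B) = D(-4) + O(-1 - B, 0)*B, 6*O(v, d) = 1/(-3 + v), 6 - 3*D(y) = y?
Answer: -622/259269 ≈ -0.0023991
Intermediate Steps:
D(y) = 2 - y/3
O(v, d) = 1/(6*(-3 + v))
p(B) = 10/3 + B/(6*(-4 - B)) (p(B) = (2 - 1/3*(-4)) + (1/(6*(-3 + (-1 - B))))*B = (2 + 4/3) + (1/(6*(-4 - B)))*B = 10/3 + B/(6*(-4 - B)))
1/((-39306 - 1*(-38886)) + p(307)) = 1/((-39306 - 1*(-38886)) + (80 + 19*307)/(6*(4 + 307))) = 1/((-39306 + 38886) + (1/6)*(80 + 5833)/311) = 1/(-420 + (1/6)*(1/311)*5913) = 1/(-420 + 1971/622) = 1/(-259269/622) = -622/259269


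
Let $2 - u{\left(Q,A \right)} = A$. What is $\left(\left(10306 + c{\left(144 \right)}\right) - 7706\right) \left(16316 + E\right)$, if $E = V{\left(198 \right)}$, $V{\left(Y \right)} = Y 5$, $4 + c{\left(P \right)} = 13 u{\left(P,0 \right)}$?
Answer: $45376332$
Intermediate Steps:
$u{\left(Q,A \right)} = 2 - A$
$c{\left(P \right)} = 22$ ($c{\left(P \right)} = -4 + 13 \left(2 - 0\right) = -4 + 13 \left(2 + 0\right) = -4 + 13 \cdot 2 = -4 + 26 = 22$)
$V{\left(Y \right)} = 5 Y$
$E = 990$ ($E = 5 \cdot 198 = 990$)
$\left(\left(10306 + c{\left(144 \right)}\right) - 7706\right) \left(16316 + E\right) = \left(\left(10306 + 22\right) - 7706\right) \left(16316 + 990\right) = \left(10328 - 7706\right) 17306 = 2622 \cdot 17306 = 45376332$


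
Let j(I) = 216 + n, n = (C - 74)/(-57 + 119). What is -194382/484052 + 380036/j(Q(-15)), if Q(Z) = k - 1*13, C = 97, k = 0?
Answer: 5701368944767/3246778790 ≈ 1756.0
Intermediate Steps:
Q(Z) = -13 (Q(Z) = 0 - 1*13 = 0 - 13 = -13)
n = 23/62 (n = (97 - 74)/(-57 + 119) = 23/62 ≈ 0.37097)
j(I) = 13415/62 (j(I) = 216 + 23/62 = 13415/62)
-194382/484052 + 380036/j(Q(-15)) = -194382/484052 + 380036/(13415/62) = -194382*1/484052 + 380036*(62/13415) = -97191/242026 + 23562232/13415 = 5701368944767/3246778790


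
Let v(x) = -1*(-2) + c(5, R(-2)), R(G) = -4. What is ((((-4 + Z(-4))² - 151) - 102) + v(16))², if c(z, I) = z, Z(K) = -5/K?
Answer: 14554225/256 ≈ 56852.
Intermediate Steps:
v(x) = 7 (v(x) = -1*(-2) + 5 = 2 + 5 = 7)
((((-4 + Z(-4))² - 151) - 102) + v(16))² = ((((-4 - 5/(-4))² - 151) - 102) + 7)² = ((((-4 - 5*(-¼))² - 151) - 102) + 7)² = ((((-4 + 5/4)² - 151) - 102) + 7)² = ((((-11/4)² - 151) - 102) + 7)² = (((121/16 - 151) - 102) + 7)² = ((-2295/16 - 102) + 7)² = (-3927/16 + 7)² = (-3815/16)² = 14554225/256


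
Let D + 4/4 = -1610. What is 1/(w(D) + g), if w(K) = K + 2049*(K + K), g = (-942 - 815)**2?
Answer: -1/3516440 ≈ -2.8438e-7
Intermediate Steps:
D = -1611 (D = -1 - 1610 = -1611)
g = 3087049 (g = (-1757)**2 = 3087049)
w(K) = 4099*K (w(K) = K + 2049*(2*K) = K + 4098*K = 4099*K)
1/(w(D) + g) = 1/(4099*(-1611) + 3087049) = 1/(-6603489 + 3087049) = 1/(-3516440) = -1/3516440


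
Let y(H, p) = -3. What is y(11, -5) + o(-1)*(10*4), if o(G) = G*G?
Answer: 37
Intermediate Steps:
o(G) = G**2
y(11, -5) + o(-1)*(10*4) = -3 + (-1)**2*(10*4) = -3 + 1*40 = -3 + 40 = 37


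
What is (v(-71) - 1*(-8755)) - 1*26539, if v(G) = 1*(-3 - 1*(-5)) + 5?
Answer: -17777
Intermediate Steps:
v(G) = 7 (v(G) = 1*(-3 + 5) + 5 = 1*2 + 5 = 2 + 5 = 7)
(v(-71) - 1*(-8755)) - 1*26539 = (7 - 1*(-8755)) - 1*26539 = (7 + 8755) - 26539 = 8762 - 26539 = -17777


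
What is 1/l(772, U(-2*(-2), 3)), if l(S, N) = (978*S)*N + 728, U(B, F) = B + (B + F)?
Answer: 1/8305904 ≈ 1.2040e-7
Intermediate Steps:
U(B, F) = F + 2*B
l(S, N) = 728 + 978*N*S (l(S, N) = 978*N*S + 728 = 728 + 978*N*S)
1/l(772, U(-2*(-2), 3)) = 1/(728 + 978*(3 + 2*(-2*(-2)))*772) = 1/(728 + 978*(3 + 2*4)*772) = 1/(728 + 978*(3 + 8)*772) = 1/(728 + 978*11*772) = 1/(728 + 8305176) = 1/8305904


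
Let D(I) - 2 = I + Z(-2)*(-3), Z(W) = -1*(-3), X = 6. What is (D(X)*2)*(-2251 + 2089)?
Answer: 324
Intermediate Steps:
Z(W) = 3
D(I) = -7 + I (D(I) = 2 + (I + 3*(-3)) = 2 + (I - 9) = 2 + (-9 + I) = -7 + I)
(D(X)*2)*(-2251 + 2089) = ((-7 + 6)*2)*(-2251 + 2089) = -1*2*(-162) = -2*(-162) = 324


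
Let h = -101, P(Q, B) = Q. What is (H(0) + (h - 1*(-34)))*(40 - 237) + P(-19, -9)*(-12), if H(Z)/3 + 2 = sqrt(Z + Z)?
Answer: 14609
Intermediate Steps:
H(Z) = -6 + 3*sqrt(2)*sqrt(Z) (H(Z) = -6 + 3*sqrt(Z + Z) = -6 + 3*sqrt(2*Z) = -6 + 3*(sqrt(2)*sqrt(Z)) = -6 + 3*sqrt(2)*sqrt(Z))
(H(0) + (h - 1*(-34)))*(40 - 237) + P(-19, -9)*(-12) = ((-6 + 3*sqrt(2)*sqrt(0)) + (-101 - 1*(-34)))*(40 - 237) - 19*(-12) = ((-6 + 3*sqrt(2)*0) + (-101 + 34))*(-197) + 228 = ((-6 + 0) - 67)*(-197) + 228 = (-6 - 67)*(-197) + 228 = -73*(-197) + 228 = 14381 + 228 = 14609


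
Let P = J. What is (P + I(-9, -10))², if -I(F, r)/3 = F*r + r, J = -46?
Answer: 81796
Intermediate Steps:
I(F, r) = -3*r - 3*F*r (I(F, r) = -3*(F*r + r) = -3*(r + F*r) = -3*r - 3*F*r)
P = -46
(P + I(-9, -10))² = (-46 - 3*(-10)*(1 - 9))² = (-46 - 3*(-10)*(-8))² = (-46 - 240)² = (-286)² = 81796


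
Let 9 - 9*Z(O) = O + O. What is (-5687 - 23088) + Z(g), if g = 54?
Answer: -28786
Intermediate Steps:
Z(O) = 1 - 2*O/9 (Z(O) = 1 - (O + O)/9 = 1 - 2*O/9)
(-5687 - 23088) + Z(g) = (-5687 - 23088) + (1 - 2/9*54) = -28775 + (1 - 12) = -28775 - 11 = -28786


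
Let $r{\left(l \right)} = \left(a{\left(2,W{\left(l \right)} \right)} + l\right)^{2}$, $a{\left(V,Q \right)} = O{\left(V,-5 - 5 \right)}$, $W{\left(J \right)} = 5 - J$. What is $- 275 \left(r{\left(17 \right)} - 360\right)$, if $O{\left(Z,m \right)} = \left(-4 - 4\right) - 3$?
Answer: $89100$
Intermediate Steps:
$O{\left(Z,m \right)} = -11$ ($O{\left(Z,m \right)} = -8 - 3 = -11$)
$a{\left(V,Q \right)} = -11$
$r{\left(l \right)} = \left(-11 + l\right)^{2}$
$- 275 \left(r{\left(17 \right)} - 360\right) = - 275 \left(\left(-11 + 17\right)^{2} - 360\right) = - 275 \left(6^{2} - 360\right) = - 275 \left(36 - 360\right) = \left(-275\right) \left(-324\right) = 89100$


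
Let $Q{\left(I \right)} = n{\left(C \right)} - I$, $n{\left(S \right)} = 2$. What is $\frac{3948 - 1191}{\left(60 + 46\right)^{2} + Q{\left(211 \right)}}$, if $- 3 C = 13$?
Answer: $\frac{2757}{11027} \approx 0.25002$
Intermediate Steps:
$C = - \frac{13}{3}$ ($C = \left(- \frac{1}{3}\right) 13 = - \frac{13}{3} \approx -4.3333$)
$Q{\left(I \right)} = 2 - I$
$\frac{3948 - 1191}{\left(60 + 46\right)^{2} + Q{\left(211 \right)}} = \frac{3948 - 1191}{\left(60 + 46\right)^{2} + \left(2 - 211\right)} = \frac{2757}{106^{2} + \left(2 - 211\right)} = \frac{2757}{11236 - 209} = \frac{2757}{11027}$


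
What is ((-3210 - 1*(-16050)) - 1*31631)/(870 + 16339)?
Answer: -18791/17209 ≈ -1.0919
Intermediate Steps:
((-3210 - 1*(-16050)) - 1*31631)/(870 + 16339) = ((-3210 + 16050) - 31631)/17209 = (12840 - 31631)*(1/17209) = -18791*1/17209 = -18791/17209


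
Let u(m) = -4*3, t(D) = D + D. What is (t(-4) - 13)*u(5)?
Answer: 252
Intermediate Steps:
t(D) = 2*D
u(m) = -12
(t(-4) - 13)*u(5) = (2*(-4) - 13)*(-12) = (-8 - 13)*(-12) = -21*(-12) = 252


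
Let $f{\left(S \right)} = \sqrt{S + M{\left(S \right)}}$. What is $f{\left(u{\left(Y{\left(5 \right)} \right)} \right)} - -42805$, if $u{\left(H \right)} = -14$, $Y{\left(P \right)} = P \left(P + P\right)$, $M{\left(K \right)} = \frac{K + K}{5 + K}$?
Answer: $42805 + \frac{7 i \sqrt{2}}{3} \approx 42805.0 + 3.2998 i$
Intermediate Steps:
$M{\left(K \right)} = \frac{2 K}{5 + K}$
$Y{\left(P \right)} = 2 P^{2}$ ($Y{\left(P \right)} = P 2 P = 2 P^{2}$)
$f{\left(S \right)} = \sqrt{S + \frac{2 S}{5 + S}}$
$f{\left(u{\left(Y{\left(5 \right)} \right)} \right)} - -42805 = \sqrt{- \frac{14 \left(7 - 14\right)}{5 - 14}} - -42805 = \sqrt{\left(-14\right) \frac{1}{-9} \left(-7\right)} + 42805 = \sqrt{\left(-14\right) \left(- \frac{1}{9}\right) \left(-7\right)} + 42805 = \sqrt{- \frac{98}{9}} + 42805 = \frac{7 i \sqrt{2}}{3} + 42805 = 42805 + \frac{7 i \sqrt{2}}{3}$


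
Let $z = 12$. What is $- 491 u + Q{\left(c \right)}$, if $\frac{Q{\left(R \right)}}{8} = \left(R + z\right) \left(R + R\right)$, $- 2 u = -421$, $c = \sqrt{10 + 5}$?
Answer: $- \frac{206231}{2} + 192 \sqrt{15} \approx -1.0237 \cdot 10^{5}$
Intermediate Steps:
$c = \sqrt{15} \approx 3.873$
$u = \frac{421}{2}$ ($u = \left(- \frac{1}{2}\right) \left(-421\right) = \frac{421}{2} \approx 210.5$)
$Q{\left(R \right)} = 16 R \left(12 + R\right)$ ($Q{\left(R \right)} = 8 \left(R + 12\right) \left(R + R\right) = 8 \left(12 + R\right) 2 R = 8 \cdot 2 R \left(12 + R\right) = 16 R \left(12 + R\right)$)
$- 491 u + Q{\left(c \right)} = \left(-491\right) \frac{421}{2} + 16 \sqrt{15} \left(12 + \sqrt{15}\right) = - \frac{206711}{2} + 16 \sqrt{15} \left(12 + \sqrt{15}\right)$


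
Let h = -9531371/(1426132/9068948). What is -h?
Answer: 21609876991927/356533 ≈ 6.0611e+7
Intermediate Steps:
h = -21609876991927/356533 (h = -9531371/(1426132*(1/9068948)) = -9531371/356533/2267237 = -9531371*2267237/356533 = -21609876991927/356533 ≈ -6.0611e+7)
-h = -1*(-21609876991927/356533) = 21609876991927/356533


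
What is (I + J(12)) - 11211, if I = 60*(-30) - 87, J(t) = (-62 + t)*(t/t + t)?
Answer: -13748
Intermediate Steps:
J(t) = (1 + t)*(-62 + t) (J(t) = (-62 + t)*(1 + t) = (1 + t)*(-62 + t))
I = -1887 (I = -1800 - 87 = -1887)
(I + J(12)) - 11211 = (-1887 + (-62 + 12**2 - 61*12)) - 11211 = (-1887 + (-62 + 144 - 732)) - 11211 = (-1887 - 650) - 11211 = -2537 - 11211 = -13748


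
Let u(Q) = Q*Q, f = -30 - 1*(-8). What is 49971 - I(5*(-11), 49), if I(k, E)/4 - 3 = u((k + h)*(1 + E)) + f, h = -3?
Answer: -33589953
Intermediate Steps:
f = -22 (f = -30 + 8 = -22)
u(Q) = Q²
I(k, E) = -76 + 4*(1 + E)²*(-3 + k)² (I(k, E) = 12 + 4*(((k - 3)*(1 + E))² - 22) = 12 + 4*(((-3 + k)*(1 + E))² - 22) = 12 + 4*(((1 + E)*(-3 + k))² - 22) = 12 + 4*((1 + E)²*(-3 + k)² - 22) = 12 + 4*(-22 + (1 + E)²*(-3 + k)²) = 12 + (-88 + 4*(1 + E)²*(-3 + k)²) = -76 + 4*(1 + E)²*(-3 + k)²)
49971 - I(5*(-11), 49) = 49971 - (-76 + 4*(-3 + 5*(-11) - 3*49 + 49*(5*(-11)))²) = 49971 - (-76 + 4*(-3 - 55 - 147 + 49*(-55))²) = 49971 - (-76 + 4*(-3 - 55 - 147 - 2695)²) = 49971 - (-76 + 4*(-2900)²) = 49971 - (-76 + 4*8410000) = 49971 - (-76 + 33640000) = 49971 - 1*33639924 = 49971 - 33639924 = -33589953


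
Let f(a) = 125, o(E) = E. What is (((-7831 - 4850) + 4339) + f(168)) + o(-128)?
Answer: -8345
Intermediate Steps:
(((-7831 - 4850) + 4339) + f(168)) + o(-128) = (((-7831 - 4850) + 4339) + 125) - 128 = ((-12681 + 4339) + 125) - 128 = (-8342 + 125) - 128 = -8217 - 128 = -8345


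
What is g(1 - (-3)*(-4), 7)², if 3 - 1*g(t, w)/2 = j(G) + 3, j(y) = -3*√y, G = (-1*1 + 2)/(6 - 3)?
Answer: 12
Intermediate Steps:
G = ⅓ (G = (-1 + 2)/3 = 1*(⅓) = ⅓ ≈ 0.33333)
g(t, w) = 2*√3 (g(t, w) = 6 - 2*(-√3 + 3) = 6 - 2*(3 - √3) = 6 + (-6 + 2*√3) = 2*√3)
g(1 - (-3)*(-4), 7)² = (2*√3)² = 12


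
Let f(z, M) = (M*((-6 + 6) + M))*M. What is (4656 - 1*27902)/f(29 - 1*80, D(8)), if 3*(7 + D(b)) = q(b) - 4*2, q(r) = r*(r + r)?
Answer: -23246/35937 ≈ -0.64685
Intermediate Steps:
q(r) = 2*r² (q(r) = r*(2*r) = 2*r²)
D(b) = -29/3 + 2*b²/3 (D(b) = -7 + (2*b² - 4*2)/3 = -7 + (2*b² - 8)/3 = -7 + (-8 + 2*b²)/3 = -7 + (-8/3 + 2*b²/3) = -29/3 + 2*b²/3)
f(z, M) = M³ (f(z, M) = (M*(0 + M))*M = (M*M)*M = M²*M = M³)
(4656 - 1*27902)/f(29 - 1*80, D(8)) = (4656 - 1*27902)/((-29/3 + (⅔)*8²)³) = (4656 - 27902)/((-29/3 + (⅔)*64)³) = -23246/(-29/3 + 128/3)³ = -23246/(33³) = -23246/35937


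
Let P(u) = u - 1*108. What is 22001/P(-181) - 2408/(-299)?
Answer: -5882387/86411 ≈ -68.074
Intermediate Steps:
P(u) = -108 + u (P(u) = u - 108 = -108 + u)
22001/P(-181) - 2408/(-299) = 22001/(-108 - 181) - 2408/(-299) = 22001/(-289) - 2408*(-1/299) = 22001*(-1/289) + 2408/299 = -22001/289 + 2408/299 = -5882387/86411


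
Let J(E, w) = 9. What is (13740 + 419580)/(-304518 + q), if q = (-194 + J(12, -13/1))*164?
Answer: -216660/167429 ≈ -1.2940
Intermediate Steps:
q = -30340 (q = (-194 + 9)*164 = -185*164 = -30340)
(13740 + 419580)/(-304518 + q) = (13740 + 419580)/(-304518 - 30340) = 433320/(-334858) = 433320*(-1/334858) = -216660/167429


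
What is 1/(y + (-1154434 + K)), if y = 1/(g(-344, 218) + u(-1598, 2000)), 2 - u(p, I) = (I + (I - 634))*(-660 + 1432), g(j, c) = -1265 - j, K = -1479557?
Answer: -2599471/6846983218762 ≈ -3.7965e-7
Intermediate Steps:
u(p, I) = 489450 - 1544*I (u(p, I) = 2 - (I + (I - 634))*(-660 + 1432) = 2 - (I + (-634 + I))*772 = 2 - (-634 + 2*I)*772 = 2 - (-489448 + 1544*I) = 2 + (489448 - 1544*I) = 489450 - 1544*I)
y = -1/2599471 (y = 1/((-1265 - 1*(-344)) + (489450 - 1544*2000)) = 1/((-1265 + 344) + (489450 - 3088000)) = 1/(-921 - 2598550) = 1/(-2599471) = -1/2599471 ≈ -3.8469e-7)
1/(y + (-1154434 + K)) = 1/(-1/2599471 + (-1154434 - 1479557)) = 1/(-1/2599471 - 2633991) = 1/(-6846983218762/2599471) = -2599471/6846983218762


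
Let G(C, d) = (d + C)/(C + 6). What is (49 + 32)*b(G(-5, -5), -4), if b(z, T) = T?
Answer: -324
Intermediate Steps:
G(C, d) = (C + d)/(6 + C)
(49 + 32)*b(G(-5, -5), -4) = (49 + 32)*(-4) = 81*(-4) = -324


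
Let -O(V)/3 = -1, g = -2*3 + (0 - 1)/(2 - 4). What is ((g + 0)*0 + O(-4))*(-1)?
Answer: -3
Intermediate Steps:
g = -11/2 (g = -6 - 1/(-2) = -6 - 1*(-½) = -6 + ½ = -11/2 ≈ -5.5000)
O(V) = 3 (O(V) = -3*(-1) = 3)
((g + 0)*0 + O(-4))*(-1) = ((-11/2 + 0)*0 + 3)*(-1) = (-11/2*0 + 3)*(-1) = (0 + 3)*(-1) = 3*(-1) = -3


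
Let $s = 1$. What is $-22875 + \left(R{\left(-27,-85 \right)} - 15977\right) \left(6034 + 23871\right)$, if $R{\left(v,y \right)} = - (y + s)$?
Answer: $-475303040$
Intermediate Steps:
$R{\left(v,y \right)} = -1 - y$ ($R{\left(v,y \right)} = - (y + 1) = - (1 + y) = -1 - y$)
$-22875 + \left(R{\left(-27,-85 \right)} - 15977\right) \left(6034 + 23871\right) = -22875 + \left(\left(-1 - -85\right) - 15977\right) \left(6034 + 23871\right) = -22875 + \left(\left(-1 + 85\right) - 15977\right) 29905 = -22875 + \left(84 - 15977\right) 29905 = -22875 - 475280165 = -475303040$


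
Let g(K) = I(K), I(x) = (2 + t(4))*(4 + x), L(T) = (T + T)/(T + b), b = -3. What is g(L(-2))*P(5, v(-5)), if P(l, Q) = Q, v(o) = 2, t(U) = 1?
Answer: 144/5 ≈ 28.800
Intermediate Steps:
L(T) = 2*T/(-3 + T) (L(T) = (T + T)/(T - 3) = (2*T)/(-3 + T) = 2*T/(-3 + T))
I(x) = 12 + 3*x (I(x) = (2 + 1)*(4 + x) = 3*(4 + x) = 12 + 3*x)
g(K) = 12 + 3*K
g(L(-2))*P(5, v(-5)) = (12 + 3*(2*(-2)/(-3 - 2)))*2 = (12 + 3*(2*(-2)/(-5)))*2 = (12 + 3*(2*(-2)*(-⅕)))*2 = (12 + 3*(⅘))*2 = (12 + 12/5)*2 = (72/5)*2 = 144/5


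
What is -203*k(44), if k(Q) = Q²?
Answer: -393008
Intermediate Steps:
-203*k(44) = -203*44² = -203*1936 = -393008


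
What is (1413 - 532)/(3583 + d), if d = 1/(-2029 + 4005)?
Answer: 1740856/7080009 ≈ 0.24588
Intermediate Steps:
d = 1/1976 ≈ 0.00050607
(1413 - 532)/(3583 + d) = (1413 - 532)/(3583 + 1/1976) = 881/(7080009/1976) = 881*(1976/7080009) = 1740856/7080009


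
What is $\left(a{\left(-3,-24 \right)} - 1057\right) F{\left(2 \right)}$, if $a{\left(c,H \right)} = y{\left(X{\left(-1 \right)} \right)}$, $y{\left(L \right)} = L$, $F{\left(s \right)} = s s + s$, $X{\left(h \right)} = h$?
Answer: $-6348$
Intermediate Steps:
$F{\left(s \right)} = s + s^{2}$ ($F{\left(s \right)} = s^{2} + s = s + s^{2}$)
$a{\left(c,H \right)} = -1$
$\left(a{\left(-3,-24 \right)} - 1057\right) F{\left(2 \right)} = \left(-1 - 1057\right) 2 \left(1 + 2\right) = - 1058 \cdot 2 \cdot 3 = \left(-1058\right) 6 = -6348$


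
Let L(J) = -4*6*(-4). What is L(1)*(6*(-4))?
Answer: -2304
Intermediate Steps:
L(J) = 96 (L(J) = -24*(-4) = 96)
L(1)*(6*(-4)) = 96*(6*(-4)) = 96*(-24) = -2304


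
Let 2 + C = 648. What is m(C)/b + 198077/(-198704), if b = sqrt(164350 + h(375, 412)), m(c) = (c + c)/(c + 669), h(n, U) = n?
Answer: -18007/18064 + 1292*sqrt(6589)/43322675 ≈ -0.99442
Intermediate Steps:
C = 646 (C = -2 + 648 = 646)
m(c) = 2*c/(669 + c) (m(c) = (2*c)/(669 + c) = 2*c/(669 + c))
b = 5*sqrt(6589) (b = sqrt(164350 + 375) = sqrt(164725) = 5*sqrt(6589) ≈ 405.86)
m(C)/b + 198077/(-198704) = (2*646/(669 + 646))/((5*sqrt(6589))) + 198077/(-198704) = (2*646/1315)*(sqrt(6589)/32945) + 198077*(-1/198704) = (2*646*(1/1315))*(sqrt(6589)/32945) - 18007/18064 = 1292*(sqrt(6589)/32945)/1315 - 18007/18064 = 1292*sqrt(6589)/43322675 - 18007/18064 = -18007/18064 + 1292*sqrt(6589)/43322675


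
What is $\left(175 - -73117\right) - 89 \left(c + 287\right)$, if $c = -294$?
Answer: $73915$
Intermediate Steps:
$\left(175 - -73117\right) - 89 \left(c + 287\right) = \left(175 - -73117\right) - 89 \left(-294 + 287\right) = \left(175 + 73117\right) - 89 \left(-7\right) = 73292 - -623 = 73292 + 623 = 73915$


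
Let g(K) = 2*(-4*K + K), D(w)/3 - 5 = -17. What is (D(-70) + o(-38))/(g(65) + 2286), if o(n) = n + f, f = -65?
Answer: -139/1896 ≈ -0.073312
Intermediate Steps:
D(w) = -36 (D(w) = 15 + 3*(-17) = 15 - 51 = -36)
g(K) = -6*K (g(K) = 2*(-3*K) = -6*K)
o(n) = -65 + n (o(n) = n - 65 = -65 + n)
(D(-70) + o(-38))/(g(65) + 2286) = (-36 + (-65 - 38))/(-6*65 + 2286) = (-36 - 103)/(-390 + 2286) = -139/1896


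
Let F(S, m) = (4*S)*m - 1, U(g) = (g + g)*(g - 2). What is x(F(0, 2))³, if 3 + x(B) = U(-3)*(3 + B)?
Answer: 185193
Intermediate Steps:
U(g) = 2*g*(-2 + g) (U(g) = (2*g)*(-2 + g) = 2*g*(-2 + g))
F(S, m) = -1 + 4*S*m (F(S, m) = 4*S*m - 1 = -1 + 4*S*m)
x(B) = 87 + 30*B (x(B) = -3 + (2*(-3)*(-2 - 3))*(3 + B) = -3 + (2*(-3)*(-5))*(3 + B) = -3 + 30*(3 + B) = -3 + (90 + 30*B) = 87 + 30*B)
x(F(0, 2))³ = (87 + 30*(-1 + 4*0*2))³ = (87 + 30*(-1 + 0))³ = (87 + 30*(-1))³ = (87 - 30)³ = 57³ = 185193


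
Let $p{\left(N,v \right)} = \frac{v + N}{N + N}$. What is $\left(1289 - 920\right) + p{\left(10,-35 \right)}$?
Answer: $\frac{1471}{4} \approx 367.75$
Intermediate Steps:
$p{\left(N,v \right)} = \frac{N + v}{2 N}$
$\left(1289 - 920\right) + p{\left(10,-35 \right)} = \left(1289 - 920\right) + \frac{10 - 35}{2 \cdot 10} = 369 + \frac{1}{2} \cdot \frac{1}{10} \left(-25\right) = 369 - \frac{5}{4} = \frac{1471}{4}$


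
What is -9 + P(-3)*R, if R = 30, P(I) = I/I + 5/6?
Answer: 46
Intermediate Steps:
P(I) = 11/6 (P(I) = 1 + 5*(⅙) = 1 + ⅚ = 11/6)
-9 + P(-3)*R = -9 + (11/6)*30 = -9 + 55 = 46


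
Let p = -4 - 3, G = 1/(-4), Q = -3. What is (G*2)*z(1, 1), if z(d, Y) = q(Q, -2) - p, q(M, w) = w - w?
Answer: -7/2 ≈ -3.5000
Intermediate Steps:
G = -1/4 ≈ -0.25000
q(M, w) = 0
p = -7
z(d, Y) = 7 (z(d, Y) = 0 - 1*(-7) = 0 + 7 = 7)
(G*2)*z(1, 1) = -1/4*2*7 = -1/2*7 = -7/2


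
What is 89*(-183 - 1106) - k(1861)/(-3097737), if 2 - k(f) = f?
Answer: -355375488236/3097737 ≈ -1.1472e+5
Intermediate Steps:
k(f) = 2 - f
89*(-183 - 1106) - k(1861)/(-3097737) = 89*(-183 - 1106) - (2 - 1*1861)/(-3097737) = 89*(-1289) - (2 - 1861)*(-1)/3097737 = -114721 - (-1859)*(-1)/3097737 = -114721 - 1*1859/3097737 = -114721 - 1859/3097737 = -355375488236/3097737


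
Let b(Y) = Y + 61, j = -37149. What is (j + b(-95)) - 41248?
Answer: -78431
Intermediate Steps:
b(Y) = 61 + Y
(j + b(-95)) - 41248 = (-37149 + (61 - 95)) - 41248 = (-37149 - 34) - 41248 = -37183 - 41248 = -78431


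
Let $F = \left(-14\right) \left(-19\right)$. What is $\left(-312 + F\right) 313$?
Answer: $-14398$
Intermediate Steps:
$F = 266$
$\left(-312 + F\right) 313 = \left(-312 + 266\right) 313 = \left(-46\right) 313 = -14398$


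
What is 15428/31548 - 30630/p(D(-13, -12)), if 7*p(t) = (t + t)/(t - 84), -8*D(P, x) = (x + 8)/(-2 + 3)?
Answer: 141202818302/7887 ≈ 1.7903e+7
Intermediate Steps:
D(P, x) = -1 - x/8 (D(P, x) = -(x + 8)/(8*(-2 + 3)) = -(8 + x)/(8*1) = -(8 + x)/8 = -1 - x/8)
p(t) = 2*t/(7*(-84 + t)) (p(t) = ((t + t)/(t - 84))/7 = ((2*t)/(-84 + t))/7 = (2*t/(-84 + t))/7 = 2*t/(7*(-84 + t)))
15428/31548 - 30630/p(D(-13, -12)) = 15428/31548 - 30630*7*(-84 + (-1 - 1/8*(-12)))/(2*(-1 - 1/8*(-12))) = 15428*(1/31548) - 30630*7*(-84 + (-1 + 3/2))/(2*(-1 + 3/2)) = 3857/7887 - 30630/((2/7)*(1/2)/(-84 + 1/2)) = 3857/7887 - 30630/((2/7)*(1/2)/(-167/2)) = 3857/7887 - 30630/((2/7)*(1/2)*(-2/167)) = 3857/7887 - 30630/(-2/1169) = 3857/7887 - 30630*(-1169/2) = 3857/7887 + 17903235 = 141202818302/7887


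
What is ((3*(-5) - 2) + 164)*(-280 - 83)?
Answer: -53361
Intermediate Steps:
((3*(-5) - 2) + 164)*(-280 - 83) = ((-15 - 2) + 164)*(-363) = (-17 + 164)*(-363) = 147*(-363) = -53361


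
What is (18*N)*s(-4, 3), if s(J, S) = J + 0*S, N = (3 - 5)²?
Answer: -288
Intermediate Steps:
N = 4 (N = (-2)² = 4)
s(J, S) = J (s(J, S) = J + 0 = J)
(18*N)*s(-4, 3) = (18*4)*(-4) = 72*(-4) = -288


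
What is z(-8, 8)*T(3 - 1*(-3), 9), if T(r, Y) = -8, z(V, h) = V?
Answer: 64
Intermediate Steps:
z(-8, 8)*T(3 - 1*(-3), 9) = -8*(-8) = 64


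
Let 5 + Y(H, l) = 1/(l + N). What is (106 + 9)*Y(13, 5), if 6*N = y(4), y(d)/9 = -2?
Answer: -1035/2 ≈ -517.50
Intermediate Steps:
y(d) = -18 (y(d) = 9*(-2) = -18)
N = -3 (N = (⅙)*(-18) = -3)
Y(H, l) = -5 + 1/(-3 + l) (Y(H, l) = -5 + 1/(l - 3) = -5 + 1/(-3 + l))
(106 + 9)*Y(13, 5) = (106 + 9)*((16 - 5*5)/(-3 + 5)) = 115*((16 - 25)/2) = 115*((½)*(-9)) = 115*(-9/2) = -1035/2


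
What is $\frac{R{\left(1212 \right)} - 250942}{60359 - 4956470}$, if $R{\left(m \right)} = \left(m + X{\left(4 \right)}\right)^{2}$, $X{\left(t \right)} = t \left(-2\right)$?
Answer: $- \frac{399558}{1632037} \approx -0.24482$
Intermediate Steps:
$X{\left(t \right)} = - 2 t$
$R{\left(m \right)} = \left(-8 + m\right)^{2}$ ($R{\left(m \right)} = \left(m - 8\right)^{2} = \left(-8 + m\right)^{2}$)
$\frac{R{\left(1212 \right)} - 250942}{60359 - 4956470} = \frac{\left(-8 + 1212\right)^{2} - 250942}{60359 - 4956470} = \frac{1204^{2} - 250942}{-4896111} = \left(1449616 - 250942\right) \left(- \frac{1}{4896111}\right) = 1198674 \left(- \frac{1}{4896111}\right) = - \frac{399558}{1632037}$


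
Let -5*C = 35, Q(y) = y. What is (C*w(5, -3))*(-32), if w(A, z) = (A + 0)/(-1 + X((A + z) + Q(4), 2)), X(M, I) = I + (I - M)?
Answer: -1120/3 ≈ -373.33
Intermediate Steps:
X(M, I) = -M + 2*I
C = -7 (C = -1/5*35 = -7)
w(A, z) = A/(-1 - A - z) (w(A, z) = (A + 0)/(-1 + (-((A + z) + 4) + 2*2)) = A/(-1 + (-(4 + A + z) + 4)) = A/(-1 + ((-4 - A - z) + 4)) = A/(-1 + (-A - z)) = A/(-1 - A - z))
(C*w(5, -3))*(-32) = -(-7)*5/(1 + 5 - 3)*(-32) = -(-7)*5/3*(-32) = -7*(-5/3)*(-32) = (35/3)*(-32) = -1120/3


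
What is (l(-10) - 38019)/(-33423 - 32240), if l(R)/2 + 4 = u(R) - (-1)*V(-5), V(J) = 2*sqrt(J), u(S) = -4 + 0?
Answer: 38035/65663 - 4*I*sqrt(5)/65663 ≈ 0.57925 - 0.00013621*I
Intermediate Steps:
u(S) = -4
l(R) = -16 + 4*I*sqrt(5) (l(R) = -8 + 2*(-4 - (-1)*2*sqrt(-5)) = -8 + 2*(-4 - (-1)*2*(I*sqrt(5))) = -8 + 2*(-4 - (-1)*2*I*sqrt(5)) = -8 + 2*(-4 - (-2)*I*sqrt(5)) = -8 + 2*(-4 + 2*I*sqrt(5)) = -8 + (-8 + 4*I*sqrt(5)) = -16 + 4*I*sqrt(5))
(l(-10) - 38019)/(-33423 - 32240) = ((-16 + 4*I*sqrt(5)) - 38019)/(-33423 - 32240) = (-38035 + 4*I*sqrt(5))/(-65663) = (-38035 + 4*I*sqrt(5))*(-1/65663) = 38035/65663 - 4*I*sqrt(5)/65663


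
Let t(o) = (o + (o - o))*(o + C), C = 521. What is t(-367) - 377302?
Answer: -433820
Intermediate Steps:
t(o) = o*(521 + o) (t(o) = (o + (o - o))*(o + 521) = (o + 0)*(521 + o) = o*(521 + o))
t(-367) - 377302 = -367*(521 - 367) - 377302 = -367*154 - 377302 = -56518 - 377302 = -433820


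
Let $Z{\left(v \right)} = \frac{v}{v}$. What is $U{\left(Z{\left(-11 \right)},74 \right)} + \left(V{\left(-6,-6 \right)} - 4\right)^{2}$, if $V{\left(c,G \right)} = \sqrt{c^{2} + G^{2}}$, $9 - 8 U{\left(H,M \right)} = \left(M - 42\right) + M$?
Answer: $\frac{607}{8} - 48 \sqrt{2} \approx 7.9928$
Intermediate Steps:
$Z{\left(v \right)} = 1$
$U{\left(H,M \right)} = \frac{51}{8} - \frac{M}{4}$ ($U{\left(H,M \right)} = \frac{9}{8} - \frac{\left(M - 42\right) + M}{8} = \frac{9}{8} - \frac{\left(-42 + M\right) + M}{8} = \frac{9}{8} - \frac{-42 + 2 M}{8} = \frac{9}{8} - \left(- \frac{21}{4} + \frac{M}{4}\right) = \frac{51}{8} - \frac{M}{4}$)
$V{\left(c,G \right)} = \sqrt{G^{2} + c^{2}}$
$U{\left(Z{\left(-11 \right)},74 \right)} + \left(V{\left(-6,-6 \right)} - 4\right)^{2} = \left(\frac{51}{8} - \frac{37}{2}\right) + \left(\sqrt{\left(-6\right)^{2} + \left(-6\right)^{2}} - 4\right)^{2} = \left(\frac{51}{8} - \frac{37}{2}\right) + \left(\sqrt{36 + 36} - 4\right)^{2} = - \frac{97}{8} + \left(\sqrt{72} - 4\right)^{2} = - \frac{97}{8} + \left(6 \sqrt{2} - 4\right)^{2} = - \frac{97}{8} + \left(-4 + 6 \sqrt{2}\right)^{2}$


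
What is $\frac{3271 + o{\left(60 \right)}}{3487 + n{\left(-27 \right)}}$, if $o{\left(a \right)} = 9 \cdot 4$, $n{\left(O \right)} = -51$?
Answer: $\frac{3307}{3436} \approx 0.96246$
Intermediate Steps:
$o{\left(a \right)} = 36$
$\frac{3271 + o{\left(60 \right)}}{3487 + n{\left(-27 \right)}} = \frac{3271 + 36}{3487 - 51} = \frac{3307}{3436}$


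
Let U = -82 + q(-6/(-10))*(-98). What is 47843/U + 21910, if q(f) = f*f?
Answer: 63044045/2932 ≈ 21502.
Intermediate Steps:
q(f) = f²
U = -2932/25 (U = -82 + (-6/(-10))²*(-98) = -82 + (-6*(-⅒))²*(-98) = -82 + (⅗)²*(-98) = -82 + (9/25)*(-98) = -82 - 882/25 = -2932/25 ≈ -117.28)
47843/U + 21910 = 47843/(-2932/25) + 21910 = 47843*(-25/2932) + 21910 = -1196075/2932 + 21910 = 63044045/2932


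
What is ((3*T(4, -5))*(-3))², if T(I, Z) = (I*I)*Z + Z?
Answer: 585225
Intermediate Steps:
T(I, Z) = Z + Z*I² (T(I, Z) = I²*Z + Z = Z*I² + Z = Z + Z*I²)
((3*T(4, -5))*(-3))² = ((3*(-5*(1 + 4²)))*(-3))² = ((3*(-5*(1 + 16)))*(-3))² = ((3*(-5*17))*(-3))² = ((3*(-85))*(-3))² = (-255*(-3))² = 765² = 585225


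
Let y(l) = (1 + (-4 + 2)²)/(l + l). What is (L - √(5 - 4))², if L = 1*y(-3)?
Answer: 121/36 ≈ 3.3611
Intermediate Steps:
y(l) = 5/(2*l) (y(l) = (1 + (-2)²)/((2*l)) = (1 + 4)*(1/(2*l)) = 5*(1/(2*l)) = 5/(2*l))
L = -⅚ (L = 1*((5/2)/(-3)) = 1*((5/2)*(-⅓)) = 1*(-⅚) = -⅚ ≈ -0.83333)
(L - √(5 - 4))² = (-⅚ - √(5 - 4))² = (-⅚ - √1)² = (-⅚ - 1*1)² = (-⅚ - 1)² = (-11/6)² = 121/36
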